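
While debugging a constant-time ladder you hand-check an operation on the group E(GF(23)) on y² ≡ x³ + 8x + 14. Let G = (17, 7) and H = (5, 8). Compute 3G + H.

(10, 17)

First 3G:
Repeated addition: build up to 3G.
2G: tangent at (17, 7): λ = (3·17² + 8)/(2·7) ≡ 1/14. 14⁻¹ ≡ 5 (mod 23) since 14·5 = 70 ≡ 1, so λ ≡ 1·5 ≡ 5.
  x = λ² - 17 - 17 = 25 - 34 ≡ 14; y = λ·(17 - 14) - 7 ≡ 8. → (14, 8)
3G: (14, 8) + (17, 7). λ = (7 - 8)/(17 - 14) ≡ 22/3 mod 23. 3⁻¹ ≡ 8 (mod 23), so λ ≡ 15.
  x = λ² - 14 - 17 = 225 - 31 ≡ 10; y = λ·(14 - 10) - 8 ≡ 6. → (10, 6)
3G = (10, 6).
Finally 3G + H:
(10, 6) + (5, 8). λ = (8 - 6)/(5 - 10) ≡ 2/18 mod 23. 18⁻¹ ≡ 9 (mod 23) since 18·9 = 162 ≡ 1, so λ ≡ 18.
  x = λ² - 10 - 5 = 324 - 15 ≡ 10; y = λ·(10 - 10) - 6 ≡ 17. → (10, 17)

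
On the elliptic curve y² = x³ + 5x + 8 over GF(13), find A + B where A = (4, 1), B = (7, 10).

(4, 1) + (7, 10). λ = (10 - 1)/(7 - 4) ≡ 9/3 mod 13. 3⁻¹ ≡ 9 (mod 13) since 3·9 = 27 ≡ 1, so λ ≡ 3.
  x = λ² - 4 - 7 = 9 - 11 ≡ 11; y = λ·(4 - 11) - 1 ≡ 4. → (11, 4)

(11, 4)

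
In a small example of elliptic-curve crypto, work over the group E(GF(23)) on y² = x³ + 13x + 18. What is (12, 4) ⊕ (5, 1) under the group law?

(9, 17)

(12, 4) + (5, 1). λ = (1 - 4)/(5 - 12) ≡ 20/16 mod 23. 16⁻¹ ≡ 13 (mod 23) since 16·13 = 208 ≡ 1, so λ ≡ 7.
  x = λ² - 12 - 5 = 49 - 17 ≡ 9; y = λ·(12 - 9) - 4 ≡ 17. → (9, 17)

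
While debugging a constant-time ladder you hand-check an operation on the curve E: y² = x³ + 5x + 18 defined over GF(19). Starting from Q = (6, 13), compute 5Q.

Double-and-add on 5 = (101)₂. Start with Q = (6, 13) for the leading 1-bit.
double: tangent at (6, 13): λ = (3·6² + 5)/(2·13) ≡ 18/7. 7⁻¹ ≡ 11 (mod 19) since 7·11 = 77 ≡ 1, so λ ≡ 18·11 ≡ 8.
  x = λ² - 6 - 6 = 64 - 12 ≡ 14; y = λ·(6 - 14) - 13 ≡ 18. → (14, 18)
double: tangent at (14, 18): λ = (3·14² + 5)/(2·18) ≡ 4/17. 17⁻¹ ≡ 9 (mod 19), so λ ≡ 4·9 ≡ 17.
  x = λ² - 14 - 14 = 289 - 28 ≡ 14; y = λ·(14 - 14) - 18 ≡ 1. → (14, 1)
add Q: (14, 1) + (6, 13). λ = (13 - 1)/(6 - 14) ≡ 12/11 mod 19. 11⁻¹ ≡ 7 (mod 19) since 11·7 = 77 ≡ 1, so λ ≡ 8.
  x = λ² - 14 - 6 = 64 - 20 ≡ 6; y = λ·(14 - 6) - 1 ≡ 6. → (6, 6)

(6, 6)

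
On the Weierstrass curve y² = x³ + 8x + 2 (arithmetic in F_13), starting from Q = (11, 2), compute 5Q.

O

Repeated addition: build up to 5Q.
2Q: tangent at (11, 2): λ = (3·11² + 8)/(2·2) ≡ 7/4. 4⁻¹ ≡ 10 (mod 13) since 4·10 = 40 ≡ 1, so λ ≡ 7·10 ≡ 5.
  x = λ² - 11 - 11 = 25 - 22 ≡ 3; y = λ·(11 - 3) - 2 ≡ 12. → (3, 12)
3Q: (3, 12) + (11, 2). λ = (2 - 12)/(11 - 3) ≡ 3/8 mod 13. 8⁻¹ ≡ 5 (mod 13) since 8·5 = 40 ≡ 1, so λ ≡ 2.
  x = λ² - 3 - 11 = 4 - 14 ≡ 3; y = λ·(3 - 3) - 12 ≡ 1. → (3, 1)
4Q: (3, 1) + (11, 2). λ = (2 - 1)/(11 - 3) ≡ 1/8 mod 13. 8⁻¹ ≡ 5 (mod 13) since 8·5 = 40 ≡ 1, so λ ≡ 5.
  x = λ² - 3 - 11 = 25 - 14 ≡ 11; y = λ·(3 - 11) - 1 ≡ 11. → (11, 11)
5Q: (11, 11) + (11, 2): same x and y₁ ≡ -y₂, so the sum is the point at infinity.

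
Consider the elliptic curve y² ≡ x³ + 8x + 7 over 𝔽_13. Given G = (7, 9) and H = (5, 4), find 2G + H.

(11, 3)

First 2G:
Repeated addition: build up to 2G.
2G: tangent at (7, 9): λ = (3·7² + 8)/(2·9) ≡ 12/5. 5⁻¹ ≡ 8 (mod 13) since 5·8 = 40 ≡ 1, so λ ≡ 12·8 ≡ 5.
  x = λ² - 7 - 7 = 25 - 14 ≡ 11; y = λ·(7 - 11) - 9 ≡ 10. → (11, 10)
2G = (11, 10).
Finally 2G + H:
(11, 10) + (5, 4). λ = (4 - 10)/(5 - 11) ≡ 7/7 mod 13. 7⁻¹ ≡ 2 (mod 13) since 7·2 = 14 ≡ 1, so λ ≡ 1.
  x = λ² - 11 - 5 = 1 - 16 ≡ 11; y = λ·(11 - 11) - 10 ≡ 3. → (11, 3)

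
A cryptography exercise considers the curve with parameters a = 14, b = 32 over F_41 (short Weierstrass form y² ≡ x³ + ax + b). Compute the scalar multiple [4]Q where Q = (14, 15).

Repeated addition: build up to 4Q.
2Q: tangent at (14, 15): λ = (3·14² + 14)/(2·15) ≡ 28/30. 30⁻¹ ≡ 26 (mod 41) since 30·26 = 780 ≡ 1, so λ ≡ 28·26 ≡ 31.
  x = λ² - 14 - 14 = 961 - 28 ≡ 31; y = λ·(14 - 31) - 15 ≡ 32. → (31, 32)
3Q: (31, 32) + (14, 15). λ = (15 - 32)/(14 - 31) ≡ 24/24 mod 41. 24⁻¹ ≡ 12 (mod 41) since 24·12 = 288 ≡ 1, so λ ≡ 1.
  x = λ² - 31 - 14 = 1 - 45 ≡ 38; y = λ·(31 - 38) - 32 ≡ 2. → (38, 2)
4Q: (38, 2) + (14, 15). λ = (15 - 2)/(14 - 38) ≡ 13/17 mod 41. 17⁻¹ ≡ 29 (mod 41), so λ ≡ 8.
  x = λ² - 38 - 14 = 64 - 52 ≡ 12; y = λ·(38 - 12) - 2 ≡ 1. → (12, 1)

(12, 1)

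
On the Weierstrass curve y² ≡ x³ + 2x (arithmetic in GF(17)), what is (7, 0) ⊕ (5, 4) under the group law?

(7, 0) + (5, 4). λ = (4 - 0)/(5 - 7) ≡ 4/15 mod 17. 15⁻¹ ≡ 8 (mod 17) since 15·8 = 120 ≡ 1, so λ ≡ 15.
  x = λ² - 7 - 5 = 225 - 12 ≡ 9; y = λ·(7 - 9) - 0 ≡ 4. → (9, 4)

(9, 4)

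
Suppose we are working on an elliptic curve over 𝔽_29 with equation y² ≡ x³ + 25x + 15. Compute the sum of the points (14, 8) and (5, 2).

(14, 8) + (5, 2). λ = (2 - 8)/(5 - 14) ≡ 23/20 mod 29. 20⁻¹ ≡ 16 (mod 29), so λ ≡ 20.
  x = λ² - 14 - 5 = 400 - 19 ≡ 4; y = λ·(14 - 4) - 8 ≡ 18. → (4, 18)

(4, 18)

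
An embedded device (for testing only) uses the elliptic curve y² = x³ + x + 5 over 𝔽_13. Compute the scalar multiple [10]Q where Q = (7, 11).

Double-and-add on 10 = (1010)₂. Start with Q = (7, 11) for the leading 1-bit.
double: tangent at (7, 11): λ = (3·7² + 1)/(2·11) ≡ 5/9. 9⁻¹ ≡ 3 (mod 13) since 9·3 = 27 ≡ 1, so λ ≡ 5·3 ≡ 2.
  x = λ² - 7 - 7 = 4 - 14 ≡ 3; y = λ·(7 - 3) - 11 ≡ 10. → (3, 10)
double: tangent at (3, 10): λ = (3·3² + 1)/(2·10) ≡ 2/7. 7⁻¹ ≡ 2 (mod 13) since 7·2 = 14 ≡ 1, so λ ≡ 2·2 ≡ 4.
  x = λ² - 3 - 3 = 16 - 6 ≡ 10; y = λ·(3 - 10) - 10 ≡ 1. → (10, 1)
add Q: (10, 1) + (7, 11). λ = (11 - 1)/(7 - 10) ≡ 10/10 mod 13. 10⁻¹ ≡ 4 (mod 13), so λ ≡ 1.
  x = λ² - 10 - 7 = 1 - 17 ≡ 10; y = λ·(10 - 10) - 1 ≡ 12. → (10, 12)
double: tangent at (10, 12): λ = (3·10² + 1)/(2·12) ≡ 2/11. 11⁻¹ ≡ 6 (mod 13), so λ ≡ 2·6 ≡ 12.
  x = λ² - 10 - 10 = 144 - 20 ≡ 7; y = λ·(10 - 7) - 12 ≡ 11. → (7, 11)

(7, 11)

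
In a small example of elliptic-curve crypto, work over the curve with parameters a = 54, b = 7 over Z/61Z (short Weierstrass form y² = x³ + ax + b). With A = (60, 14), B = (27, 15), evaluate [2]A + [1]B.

First 2A:
Repeated addition: build up to 2A.
2A: tangent at (60, 14): λ = (3·60² + 54)/(2·14) ≡ 57/28. 28⁻¹ ≡ 24 (mod 61) since 28·24 = 672 ≡ 1, so λ ≡ 57·24 ≡ 26.
  x = λ² - 60 - 60 = 676 - 120 ≡ 7; y = λ·(60 - 7) - 14 ≡ 22. → (7, 22)
2A = (7, 22).
Finally 2A + B:
(7, 22) + (27, 15). λ = (15 - 22)/(27 - 7) ≡ 54/20 mod 61. 20⁻¹ ≡ 58 (mod 61), so λ ≡ 21.
  x = λ² - 7 - 27 = 441 - 34 ≡ 41; y = λ·(7 - 41) - 22 ≡ 57. → (41, 57)

(41, 57)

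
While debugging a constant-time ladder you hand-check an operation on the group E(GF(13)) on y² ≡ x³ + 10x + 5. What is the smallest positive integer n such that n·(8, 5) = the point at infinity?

2P: tangent at (8, 5): λ = (3·8² + 10)/(2·5) ≡ 7/10. 10⁻¹ ≡ 4 (mod 13), so λ ≡ 7·4 ≡ 2.
  x = λ² - 8 - 8 = 4 - 16 ≡ 1; y = λ·(8 - 1) - 5 ≡ 9. → (1, 9)
3P: (1, 9) + (8, 5). λ = (5 - 9)/(8 - 1) ≡ 9/7 mod 13. 7⁻¹ ≡ 2 (mod 13) since 7·2 = 14 ≡ 1, so λ ≡ 5.
  x = λ² - 1 - 8 = 25 - 9 ≡ 3; y = λ·(1 - 3) - 9 ≡ 7. → (3, 7)
4P: (3, 7) + (8, 5). λ = (5 - 7)/(8 - 3) ≡ 11/5 mod 13. 5⁻¹ ≡ 8 (mod 13), so λ ≡ 10.
  x = λ² - 3 - 8 = 100 - 11 ≡ 11; y = λ·(3 - 11) - 7 ≡ 4. → (11, 4)
5P: (11, 4) + (8, 5). λ = (5 - 4)/(8 - 11) ≡ 1/10 mod 13. 10⁻¹ ≡ 4 (mod 13), so λ ≡ 4.
  x = λ² - 11 - 8 = 16 - 19 ≡ 10; y = λ·(11 - 10) - 4 ≡ 0. → (10, 0)
6P: (10, 0) + (8, 5). λ = (5 - 0)/(8 - 10) ≡ 5/11 mod 13. 11⁻¹ ≡ 6 (mod 13), so λ ≡ 4.
  x = λ² - 10 - 8 = 16 - 18 ≡ 11; y = λ·(10 - 11) - 0 ≡ 9. → (11, 9)
7P: (11, 9) + (8, 5). λ = (5 - 9)/(8 - 11) ≡ 9/10 mod 13. 10⁻¹ ≡ 4 (mod 13), so λ ≡ 10.
  x = λ² - 11 - 8 = 100 - 19 ≡ 3; y = λ·(11 - 3) - 9 ≡ 6. → (3, 6)
8P: (3, 6) + (8, 5). λ = (5 - 6)/(8 - 3) ≡ 12/5 mod 13. 5⁻¹ ≡ 8 (mod 13) since 5·8 = 40 ≡ 1, so λ ≡ 5.
  x = λ² - 3 - 8 = 25 - 11 ≡ 1; y = λ·(3 - 1) - 6 ≡ 4. → (1, 4)
9P: (1, 4) + (8, 5). λ = (5 - 4)/(8 - 1) ≡ 1/7 mod 13. 7⁻¹ ≡ 2 (mod 13), so λ ≡ 2.
  x = λ² - 1 - 8 = 4 - 9 ≡ 8; y = λ·(1 - 8) - 4 ≡ 8. → (8, 8)
10P: (8, 8) + (8, 5): same x and y₁ ≡ -y₂, so the sum is the point at infinity.
10P = the point at infinity, so the order is 10.

10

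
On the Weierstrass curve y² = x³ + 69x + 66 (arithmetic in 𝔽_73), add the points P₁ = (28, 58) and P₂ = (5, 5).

(28, 58) + (5, 5). λ = (5 - 58)/(5 - 28) ≡ 20/50 mod 73. 50⁻¹ ≡ 19 (mod 73) since 50·19 = 950 ≡ 1, so λ ≡ 15.
  x = λ² - 28 - 5 = 225 - 33 ≡ 46; y = λ·(28 - 46) - 58 ≡ 37. → (46, 37)

(46, 37)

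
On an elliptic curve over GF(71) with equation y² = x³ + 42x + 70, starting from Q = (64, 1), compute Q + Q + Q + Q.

Double-and-add on 4 = (100)₂. Start with Q = (64, 1) for the leading 1-bit.
double: tangent at (64, 1): λ = (3·64² + 42)/(2·1) ≡ 47/2. 2⁻¹ ≡ 36 (mod 71) since 2·36 = 72 ≡ 1, so λ ≡ 47·36 ≡ 59.
  x = λ² - 64 - 64 = 3481 - 128 ≡ 16; y = λ·(64 - 16) - 1 ≡ 62. → (16, 62)
double: tangent at (16, 62): λ = (3·16² + 42)/(2·62) ≡ 29/53. 53⁻¹ ≡ 67 (mod 71), so λ ≡ 29·67 ≡ 26.
  x = λ² - 16 - 16 = 676 - 32 ≡ 5; y = λ·(16 - 5) - 62 ≡ 11. → (5, 11)

(5, 11)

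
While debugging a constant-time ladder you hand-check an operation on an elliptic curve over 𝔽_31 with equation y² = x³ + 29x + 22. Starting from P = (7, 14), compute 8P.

Double-and-add on 8 = (1000)₂. Start with P = (7, 14) for the leading 1-bit.
double: tangent at (7, 14): λ = (3·7² + 29)/(2·14) ≡ 21/28. 28⁻¹ ≡ 10 (mod 31) since 28·10 = 280 ≡ 1, so λ ≡ 21·10 ≡ 24.
  x = λ² - 7 - 7 = 576 - 14 ≡ 4; y = λ·(7 - 4) - 14 ≡ 27. → (4, 27)
double: tangent at (4, 27): λ = (3·4² + 29)/(2·27) ≡ 15/23. 23⁻¹ ≡ 27 (mod 31), so λ ≡ 15·27 ≡ 2.
  x = λ² - 4 - 4 = 4 - 8 ≡ 27; y = λ·(4 - 27) - 27 ≡ 20. → (27, 20)
double: tangent at (27, 20): λ = (3·27² + 29)/(2·20) ≡ 15/9. 9⁻¹ ≡ 7 (mod 31), so λ ≡ 15·7 ≡ 12.
  x = λ² - 27 - 27 = 144 - 54 ≡ 28; y = λ·(27 - 28) - 20 ≡ 30. → (28, 30)

(28, 30)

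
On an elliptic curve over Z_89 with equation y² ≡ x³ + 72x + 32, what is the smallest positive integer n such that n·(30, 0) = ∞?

2

2P: (30, 0) + (30, 0): same x and y₁ ≡ -y₂, so the sum is ∞.
2P = ∞, so the order is 2.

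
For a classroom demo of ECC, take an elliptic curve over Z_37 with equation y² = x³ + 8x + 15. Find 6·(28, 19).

Write P = (28, 19).
Repeated addition: build up to 6P.
2P: tangent at (28, 19): λ = (3·28² + 8)/(2·19) ≡ 29/1. 1⁻¹ ≡ 1 (mod 37), so λ ≡ 29·1 ≡ 29.
  x = λ² - 28 - 28 = 841 - 56 ≡ 8; y = λ·(28 - 8) - 19 ≡ 6. → (8, 6)
3P: (8, 6) + (28, 19). λ = (19 - 6)/(28 - 8) ≡ 13/20 mod 37. 20⁻¹ ≡ 13 (mod 37) since 20·13 = 260 ≡ 1, so λ ≡ 21.
  x = λ² - 8 - 28 = 441 - 36 ≡ 35; y = λ·(8 - 35) - 6 ≡ 19. → (35, 19)
4P: (35, 19) + (28, 19). λ = (19 - 19)/(28 - 35) ≡ 0/30 mod 37. 30⁻¹ ≡ 21 (mod 37) since 30·21 = 630 ≡ 1, so λ ≡ 0.
  x = λ² - 35 - 28 = 0 - 63 ≡ 11; y = λ·(35 - 11) - 19 ≡ 18. → (11, 18)
5P: (11, 18) + (28, 19). λ = (19 - 18)/(28 - 11) ≡ 1/17 mod 37. 17⁻¹ ≡ 24 (mod 37), so λ ≡ 24.
  x = λ² - 11 - 28 = 576 - 39 ≡ 19; y = λ·(11 - 19) - 18 ≡ 12. → (19, 12)
6P: (19, 12) + (28, 19). λ = (19 - 12)/(28 - 19) ≡ 7/9 mod 37. 9⁻¹ ≡ 33 (mod 37) since 9·33 = 297 ≡ 1, so λ ≡ 9.
  x = λ² - 19 - 28 = 81 - 47 ≡ 34; y = λ·(19 - 34) - 12 ≡ 1. → (34, 1)

(34, 1)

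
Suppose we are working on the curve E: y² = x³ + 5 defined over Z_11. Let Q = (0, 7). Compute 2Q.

tangent at (0, 7): λ = (3·0² + 0)/(2·7) ≡ 0/3. 3⁻¹ ≡ 4 (mod 11), so λ ≡ 0·4 ≡ 0.
  x = λ² - 0 - 0 = 0 - 0 ≡ 0; y = λ·(0 - 0) - 7 ≡ 4. → (0, 4)

(0, 4)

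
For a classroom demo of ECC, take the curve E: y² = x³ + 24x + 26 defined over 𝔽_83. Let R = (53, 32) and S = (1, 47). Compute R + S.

(53, 32) + (1, 47). λ = (47 - 32)/(1 - 53) ≡ 15/31 mod 83. 31⁻¹ ≡ 75 (mod 83), so λ ≡ 46.
  x = λ² - 53 - 1 = 2116 - 54 ≡ 70; y = λ·(53 - 70) - 32 ≡ 16. → (70, 16)

(70, 16)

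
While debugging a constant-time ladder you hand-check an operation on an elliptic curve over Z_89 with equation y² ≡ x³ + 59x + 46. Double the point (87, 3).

(13, 42)

tangent at (87, 3): λ = (3·87² + 59)/(2·3) ≡ 71/6. 6⁻¹ ≡ 15 (mod 89), so λ ≡ 71·15 ≡ 86.
  x = λ² - 87 - 87 = 7396 - 174 ≡ 13; y = λ·(87 - 13) - 3 ≡ 42. → (13, 42)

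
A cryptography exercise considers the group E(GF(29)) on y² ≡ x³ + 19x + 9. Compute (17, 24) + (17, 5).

The two points share x = 17 and their y-coordinates satisfy 24 + 5 ≡ 0 (mod 29), so they are inverses. Their sum is 𝒪.

O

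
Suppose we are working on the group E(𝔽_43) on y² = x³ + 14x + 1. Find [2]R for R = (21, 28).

tangent at (21, 28): λ = (3·21² + 14)/(2·28) ≡ 4/13. 13⁻¹ ≡ 10 (mod 43) since 13·10 = 130 ≡ 1, so λ ≡ 4·10 ≡ 40.
  x = λ² - 21 - 21 = 1600 - 42 ≡ 10; y = λ·(21 - 10) - 28 ≡ 25. → (10, 25)

(10, 25)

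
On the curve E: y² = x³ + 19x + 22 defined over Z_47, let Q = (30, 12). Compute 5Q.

(8, 13)

Double-and-add on 5 = (101)₂. Start with Q = (30, 12) for the leading 1-bit.
double: tangent at (30, 12): λ = (3·30² + 19)/(2·12) ≡ 40/24. 24⁻¹ ≡ 2 (mod 47), so λ ≡ 40·2 ≡ 33.
  x = λ² - 30 - 30 = 1089 - 60 ≡ 42; y = λ·(30 - 42) - 12 ≡ 15. → (42, 15)
double: tangent at (42, 15): λ = (3·42² + 19)/(2·15) ≡ 0/30. 30⁻¹ ≡ 11 (mod 47) since 30·11 = 330 ≡ 1, so λ ≡ 0·11 ≡ 0.
  x = λ² - 42 - 42 = 0 - 84 ≡ 10; y = λ·(42 - 10) - 15 ≡ 32. → (10, 32)
add Q: (10, 32) + (30, 12). λ = (12 - 32)/(30 - 10) ≡ 27/20 mod 47. 20⁻¹ ≡ 40 (mod 47), so λ ≡ 46.
  x = λ² - 10 - 30 = 2116 - 40 ≡ 8; y = λ·(10 - 8) - 32 ≡ 13. → (8, 13)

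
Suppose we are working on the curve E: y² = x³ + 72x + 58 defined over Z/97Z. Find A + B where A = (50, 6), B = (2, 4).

(50, 6) + (2, 4). λ = (4 - 6)/(2 - 50) ≡ 95/49 mod 97. 49⁻¹ ≡ 2 (mod 97) since 49·2 = 98 ≡ 1, so λ ≡ 93.
  x = λ² - 50 - 2 = 8649 - 52 ≡ 61; y = λ·(50 - 61) - 6 ≡ 38. → (61, 38)

(61, 38)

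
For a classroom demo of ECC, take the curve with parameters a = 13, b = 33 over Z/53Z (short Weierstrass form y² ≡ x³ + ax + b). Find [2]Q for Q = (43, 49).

(3, 29)

tangent at (43, 49): λ = (3·43² + 13)/(2·49) ≡ 48/45. 45⁻¹ ≡ 33 (mod 53) since 45·33 = 1485 ≡ 1, so λ ≡ 48·33 ≡ 47.
  x = λ² - 43 - 43 = 2209 - 86 ≡ 3; y = λ·(43 - 3) - 49 ≡ 29. → (3, 29)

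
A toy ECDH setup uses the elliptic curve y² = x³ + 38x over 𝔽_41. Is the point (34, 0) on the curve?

y² = 0² ≡ 0; x³ + 38x + 0 = 40596 ≡ 6 (mod 41). 0 ≠ 6.

no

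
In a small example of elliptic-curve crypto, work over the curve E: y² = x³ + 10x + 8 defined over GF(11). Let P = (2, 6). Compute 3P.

Repeated addition: build up to 3P.
2P: tangent at (2, 6): λ = (3·2² + 10)/(2·6) ≡ 0/1. 1⁻¹ ≡ 1 (mod 11), so λ ≡ 0·1 ≡ 0.
  x = λ² - 2 - 2 = 0 - 4 ≡ 7; y = λ·(2 - 7) - 6 ≡ 5. → (7, 5)
3P: (7, 5) + (2, 6). λ = (6 - 5)/(2 - 7) ≡ 1/6 mod 11. 6⁻¹ ≡ 2 (mod 11), so λ ≡ 2.
  x = λ² - 7 - 2 = 4 - 9 ≡ 6; y = λ·(7 - 6) - 5 ≡ 8. → (6, 8)

(6, 8)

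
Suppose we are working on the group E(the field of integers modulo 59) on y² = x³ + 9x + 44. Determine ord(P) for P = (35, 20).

2P: tangent at (35, 20): λ = (3·35² + 9)/(2·20) ≡ 26/40. 40⁻¹ ≡ 31 (mod 59), so λ ≡ 26·31 ≡ 39.
  x = λ² - 35 - 35 = 1521 - 70 ≡ 35; y = λ·(35 - 35) - 20 ≡ 39. → (35, 39)
3P: (35, 39) + (35, 20): same x and y₁ ≡ -y₂, so the sum is O.
3P = O, so the order is 3.

3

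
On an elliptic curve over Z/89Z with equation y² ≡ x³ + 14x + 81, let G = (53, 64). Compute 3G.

Repeated addition: build up to 3G.
2G: tangent at (53, 64): λ = (3·53² + 14)/(2·64) ≡ 75/39. 39⁻¹ ≡ 16 (mod 89) since 39·16 = 624 ≡ 1, so λ ≡ 75·16 ≡ 43.
  x = λ² - 53 - 53 = 1849 - 106 ≡ 52; y = λ·(53 - 52) - 64 ≡ 68. → (52, 68)
3G: (52, 68) + (53, 64). λ = (64 - 68)/(53 - 52) ≡ 85/1 mod 89. 1⁻¹ ≡ 1 (mod 89), so λ ≡ 85.
  x = λ² - 52 - 53 = 7225 - 105 ≡ 0; y = λ·(52 - 0) - 68 ≡ 80. → (0, 80)

(0, 80)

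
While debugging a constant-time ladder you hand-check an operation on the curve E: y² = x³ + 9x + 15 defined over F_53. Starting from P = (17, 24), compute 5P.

(17, 24)

Repeated addition: build up to 5P.
2P: tangent at (17, 24): λ = (3·17² + 9)/(2·24) ≡ 28/48. 48⁻¹ ≡ 21 (mod 53), so λ ≡ 28·21 ≡ 5.
  x = λ² - 17 - 17 = 25 - 34 ≡ 44; y = λ·(17 - 44) - 24 ≡ 0. → (44, 0)
3P: (44, 0) + (17, 24). λ = (24 - 0)/(17 - 44) ≡ 24/26 mod 53. 26⁻¹ ≡ 51 (mod 53), so λ ≡ 5.
  x = λ² - 44 - 17 = 25 - 61 ≡ 17; y = λ·(44 - 17) - 0 ≡ 29. → (17, 29)
4P: (17, 29) + (17, 24): same x and y₁ ≡ -y₂, so the sum is the point at infinity.
5P: the point at infinity + (17, 24) = (17, 24) (identity).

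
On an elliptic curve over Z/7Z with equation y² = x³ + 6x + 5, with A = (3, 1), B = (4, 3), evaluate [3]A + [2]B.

First 3A:
Repeated addition: build up to 3A.
2A: tangent at (3, 1): λ = (3·3² + 6)/(2·1) ≡ 5/2. 2⁻¹ ≡ 4 (mod 7) since 2·4 = 8 ≡ 1, so λ ≡ 5·4 ≡ 6.
  x = λ² - 3 - 3 = 36 - 6 ≡ 2; y = λ·(3 - 2) - 1 ≡ 5. → (2, 5)
3A: (2, 5) + (3, 1). λ = (1 - 5)/(3 - 2) ≡ 3/1 mod 7. 1⁻¹ ≡ 1 (mod 7), so λ ≡ 3.
  x = λ² - 2 - 3 = 9 - 5 ≡ 4; y = λ·(2 - 4) - 5 ≡ 3. → (4, 3)
3A = (4, 3).
Next 2B:
Repeated addition: build up to 2B.
2B: tangent at (4, 3): λ = (3·4² + 6)/(2·3) ≡ 5/6. 6⁻¹ ≡ 6 (mod 7), so λ ≡ 5·6 ≡ 2.
  x = λ² - 4 - 4 = 4 - 8 ≡ 3; y = λ·(4 - 3) - 3 ≡ 6. → (3, 6)
2B = (3, 6).
Finally 3A + 2B:
(4, 3) + (3, 6). λ = (6 - 3)/(3 - 4) ≡ 3/6 mod 7. 6⁻¹ ≡ 6 (mod 7), so λ ≡ 4.
  x = λ² - 4 - 3 = 16 - 7 ≡ 2; y = λ·(4 - 2) - 3 ≡ 5. → (2, 5)

(2, 5)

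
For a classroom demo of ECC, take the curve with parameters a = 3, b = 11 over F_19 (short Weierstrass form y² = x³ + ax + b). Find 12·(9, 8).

(17, 4)

Write Q = (9, 8).
Repeated addition: build up to 12Q.
2Q: tangent at (9, 8): λ = (3·9² + 3)/(2·8) ≡ 18/16. 16⁻¹ ≡ 6 (mod 19), so λ ≡ 18·6 ≡ 13.
  x = λ² - 9 - 9 = 169 - 18 ≡ 18; y = λ·(9 - 18) - 8 ≡ 8. → (18, 8)
3Q: (18, 8) + (9, 8). λ = (8 - 8)/(9 - 18) ≡ 0/10 mod 19. 10⁻¹ ≡ 2 (mod 19) since 10·2 = 20 ≡ 1, so λ ≡ 0.
  x = λ² - 18 - 9 = 0 - 27 ≡ 11; y = λ·(18 - 11) - 8 ≡ 11. → (11, 11)
4Q: (11, 11) + (9, 8). λ = (8 - 11)/(9 - 11) ≡ 16/17 mod 19. 17⁻¹ ≡ 9 (mod 19) since 17·9 = 153 ≡ 1, so λ ≡ 11.
  x = λ² - 11 - 9 = 121 - 20 ≡ 6; y = λ·(11 - 6) - 11 ≡ 6. → (6, 6)
5Q: (6, 6) + (9, 8). λ = (8 - 6)/(9 - 6) ≡ 2/3 mod 19. 3⁻¹ ≡ 13 (mod 19), so λ ≡ 7.
  x = λ² - 6 - 9 = 49 - 15 ≡ 15; y = λ·(6 - 15) - 6 ≡ 7. → (15, 7)
6Q: (15, 7) + (9, 8). λ = (8 - 7)/(9 - 15) ≡ 1/13 mod 19. 13⁻¹ ≡ 3 (mod 19), so λ ≡ 3.
  x = λ² - 15 - 9 = 9 - 24 ≡ 4; y = λ·(15 - 4) - 7 ≡ 7. → (4, 7)
7Q: (4, 7) + (9, 8). λ = (8 - 7)/(9 - 4) ≡ 1/5 mod 19. 5⁻¹ ≡ 4 (mod 19), so λ ≡ 4.
  x = λ² - 4 - 9 = 16 - 13 ≡ 3; y = λ·(4 - 3) - 7 ≡ 16. → (3, 16)
8Q: (3, 16) + (9, 8). λ = (8 - 16)/(9 - 3) ≡ 11/6 mod 19. 6⁻¹ ≡ 16 (mod 19), so λ ≡ 5.
  x = λ² - 3 - 9 = 25 - 12 ≡ 13; y = λ·(3 - 13) - 16 ≡ 10. → (13, 10)
9Q: (13, 10) + (9, 8). λ = (8 - 10)/(9 - 13) ≡ 17/15 mod 19. 15⁻¹ ≡ 14 (mod 19) since 15·14 = 210 ≡ 1, so λ ≡ 10.
  x = λ² - 13 - 9 = 100 - 22 ≡ 2; y = λ·(13 - 2) - 10 ≡ 5. → (2, 5)
10Q: (2, 5) + (9, 8). λ = (8 - 5)/(9 - 2) ≡ 3/7 mod 19. 7⁻¹ ≡ 11 (mod 19), so λ ≡ 14.
  x = λ² - 2 - 9 = 196 - 11 ≡ 14; y = λ·(2 - 14) - 5 ≡ 17. → (14, 17)
11Q: (14, 17) + (9, 8). λ = (8 - 17)/(9 - 14) ≡ 10/14 mod 19. 14⁻¹ ≡ 15 (mod 19) since 14·15 = 210 ≡ 1, so λ ≡ 17.
  x = λ² - 14 - 9 = 289 - 23 ≡ 0; y = λ·(14 - 0) - 17 ≡ 12. → (0, 12)
12Q: (0, 12) + (9, 8). λ = (8 - 12)/(9 - 0) ≡ 15/9 mod 19. 9⁻¹ ≡ 17 (mod 19) since 9·17 = 153 ≡ 1, so λ ≡ 8.
  x = λ² - 0 - 9 = 64 - 9 ≡ 17; y = λ·(0 - 17) - 12 ≡ 4. → (17, 4)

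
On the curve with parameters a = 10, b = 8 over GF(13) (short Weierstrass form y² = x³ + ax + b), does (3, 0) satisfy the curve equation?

yes

y² = 0² ≡ 0; x³ + 10x + 8 = 65 ≡ 0 (mod 13). 0 = 0.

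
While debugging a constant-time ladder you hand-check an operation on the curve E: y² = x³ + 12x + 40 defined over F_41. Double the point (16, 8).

tangent at (16, 8): λ = (3·16² + 12)/(2·8) ≡ 1/16. 16⁻¹ ≡ 18 (mod 41), so λ ≡ 1·18 ≡ 18.
  x = λ² - 16 - 16 = 324 - 32 ≡ 5; y = λ·(16 - 5) - 8 ≡ 26. → (5, 26)

(5, 26)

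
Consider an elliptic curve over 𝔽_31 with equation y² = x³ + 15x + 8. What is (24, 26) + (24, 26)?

(21, 6)

tangent at (24, 26): λ = (3·24² + 15)/(2·26) ≡ 7/21. 21⁻¹ ≡ 3 (mod 31), so λ ≡ 7·3 ≡ 21.
  x = λ² - 24 - 24 = 441 - 48 ≡ 21; y = λ·(24 - 21) - 26 ≡ 6. → (21, 6)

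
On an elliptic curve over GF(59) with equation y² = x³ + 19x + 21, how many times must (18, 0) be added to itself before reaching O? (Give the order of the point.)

2

2P: (18, 0) + (18, 0): same x and y₁ ≡ -y₂, so the sum is O.
2P = O, so the order is 2.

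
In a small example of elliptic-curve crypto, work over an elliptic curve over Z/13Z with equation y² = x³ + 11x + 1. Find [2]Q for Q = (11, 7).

tangent at (11, 7): λ = (3·11² + 11)/(2·7) ≡ 10/1. 1⁻¹ ≡ 1 (mod 13) since 1·1 = 1 ≡ 1, so λ ≡ 10·1 ≡ 10.
  x = λ² - 11 - 11 = 100 - 22 ≡ 0; y = λ·(11 - 0) - 7 ≡ 12. → (0, 12)

(0, 12)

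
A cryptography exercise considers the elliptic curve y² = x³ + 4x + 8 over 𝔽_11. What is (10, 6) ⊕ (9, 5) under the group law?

(10, 6) + (9, 5). λ = (5 - 6)/(9 - 10) ≡ 10/10 mod 11. 10⁻¹ ≡ 10 (mod 11) since 10·10 = 100 ≡ 1, so λ ≡ 1.
  x = λ² - 10 - 9 = 1 - 19 ≡ 4; y = λ·(10 - 4) - 6 ≡ 0. → (4, 0)

(4, 0)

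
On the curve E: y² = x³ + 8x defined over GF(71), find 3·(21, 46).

(31, 19)

Write G = (21, 46).
Repeated addition: build up to 3G.
2G: tangent at (21, 46): λ = (3·21² + 8)/(2·46) ≡ 53/21. 21⁻¹ ≡ 44 (mod 71), so λ ≡ 53·44 ≡ 60.
  x = λ² - 21 - 21 = 3600 - 42 ≡ 8; y = λ·(21 - 8) - 46 ≡ 24. → (8, 24)
3G: (8, 24) + (21, 46). λ = (46 - 24)/(21 - 8) ≡ 22/13 mod 71. 13⁻¹ ≡ 11 (mod 71), so λ ≡ 29.
  x = λ² - 8 - 21 = 841 - 29 ≡ 31; y = λ·(8 - 31) - 24 ≡ 19. → (31, 19)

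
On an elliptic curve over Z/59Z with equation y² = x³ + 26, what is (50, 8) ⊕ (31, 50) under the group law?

(50, 8) + (31, 50). λ = (50 - 8)/(31 - 50) ≡ 42/40 mod 59. 40⁻¹ ≡ 31 (mod 59) since 40·31 = 1240 ≡ 1, so λ ≡ 4.
  x = λ² - 50 - 31 = 16 - 81 ≡ 53; y = λ·(50 - 53) - 8 ≡ 39. → (53, 39)

(53, 39)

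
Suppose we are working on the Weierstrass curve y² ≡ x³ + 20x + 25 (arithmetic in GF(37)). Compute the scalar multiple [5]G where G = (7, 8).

Double-and-add on 5 = (101)₂. Start with G = (7, 8) for the leading 1-bit.
double: tangent at (7, 8): λ = (3·7² + 20)/(2·8) ≡ 19/16. 16⁻¹ ≡ 7 (mod 37), so λ ≡ 19·7 ≡ 22.
  x = λ² - 7 - 7 = 484 - 14 ≡ 26; y = λ·(7 - 26) - 8 ≡ 18. → (26, 18)
double: tangent at (26, 18): λ = (3·26² + 20)/(2·18) ≡ 13/36. 36⁻¹ ≡ 36 (mod 37), so λ ≡ 13·36 ≡ 24.
  x = λ² - 26 - 26 = 576 - 52 ≡ 6; y = λ·(26 - 6) - 18 ≡ 18. → (6, 18)
add G: (6, 18) + (7, 8). λ = (8 - 18)/(7 - 6) ≡ 27/1 mod 37. 1⁻¹ ≡ 1 (mod 37), so λ ≡ 27.
  x = λ² - 6 - 7 = 729 - 13 ≡ 13; y = λ·(6 - 13) - 18 ≡ 15. → (13, 15)

(13, 15)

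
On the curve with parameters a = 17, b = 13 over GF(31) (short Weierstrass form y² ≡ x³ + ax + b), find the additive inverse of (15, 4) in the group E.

(15, 27)

-(15, 4) = (15, -4 mod 31) = (15, 27).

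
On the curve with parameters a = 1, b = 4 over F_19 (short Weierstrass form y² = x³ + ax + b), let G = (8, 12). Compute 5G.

(5, 1)

Double-and-add on 5 = (101)₂. Start with G = (8, 12) for the leading 1-bit.
double: tangent at (8, 12): λ = (3·8² + 1)/(2·12) ≡ 3/5. 5⁻¹ ≡ 4 (mod 19) since 5·4 = 20 ≡ 1, so λ ≡ 3·4 ≡ 12.
  x = λ² - 8 - 8 = 144 - 16 ≡ 14; y = λ·(8 - 14) - 12 ≡ 11. → (14, 11)
double: tangent at (14, 11): λ = (3·14² + 1)/(2·11) ≡ 0/3. 3⁻¹ ≡ 13 (mod 19), so λ ≡ 0·13 ≡ 0.
  x = λ² - 14 - 14 = 0 - 28 ≡ 10; y = λ·(14 - 10) - 11 ≡ 8. → (10, 8)
add G: (10, 8) + (8, 12). λ = (12 - 8)/(8 - 10) ≡ 4/17 mod 19. 17⁻¹ ≡ 9 (mod 19), so λ ≡ 17.
  x = λ² - 10 - 8 = 289 - 18 ≡ 5; y = λ·(10 - 5) - 8 ≡ 1. → (5, 1)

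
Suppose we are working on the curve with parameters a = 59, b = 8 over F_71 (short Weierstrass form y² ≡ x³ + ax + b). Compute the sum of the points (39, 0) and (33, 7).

(39, 0) + (33, 7). λ = (7 - 0)/(33 - 39) ≡ 7/65 mod 71. 65⁻¹ ≡ 59 (mod 71) since 65·59 = 3835 ≡ 1, so λ ≡ 58.
  x = λ² - 39 - 33 = 3364 - 72 ≡ 26; y = λ·(39 - 26) - 0 ≡ 44. → (26, 44)

(26, 44)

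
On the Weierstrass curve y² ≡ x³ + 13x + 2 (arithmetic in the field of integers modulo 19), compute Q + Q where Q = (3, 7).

tangent at (3, 7): λ = (3·3² + 13)/(2·7) ≡ 2/14. 14⁻¹ ≡ 15 (mod 19), so λ ≡ 2·15 ≡ 11.
  x = λ² - 3 - 3 = 121 - 6 ≡ 1; y = λ·(3 - 1) - 7 ≡ 15. → (1, 15)

(1, 15)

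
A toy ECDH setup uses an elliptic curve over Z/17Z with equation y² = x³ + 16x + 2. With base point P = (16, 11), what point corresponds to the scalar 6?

(1, 11)

Double-and-add on 6 = (110)₂. Start with P = (16, 11) for the leading 1-bit.
double: tangent at (16, 11): λ = (3·16² + 16)/(2·11) ≡ 2/5. 5⁻¹ ≡ 7 (mod 17), so λ ≡ 2·7 ≡ 14.
  x = λ² - 16 - 16 = 196 - 32 ≡ 11; y = λ·(16 - 11) - 11 ≡ 8. → (11, 8)
add P: (11, 8) + (16, 11). λ = (11 - 8)/(16 - 11) ≡ 3/5 mod 17. 5⁻¹ ≡ 7 (mod 17), so λ ≡ 4.
  x = λ² - 11 - 16 = 16 - 27 ≡ 6; y = λ·(11 - 6) - 8 ≡ 12. → (6, 12)
double: tangent at (6, 12): λ = (3·6² + 16)/(2·12) ≡ 5/7. 7⁻¹ ≡ 5 (mod 17), so λ ≡ 5·5 ≡ 8.
  x = λ² - 6 - 6 = 64 - 12 ≡ 1; y = λ·(6 - 1) - 12 ≡ 11. → (1, 11)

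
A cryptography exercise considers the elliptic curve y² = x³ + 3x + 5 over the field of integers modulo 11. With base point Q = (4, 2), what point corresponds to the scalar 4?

Double-and-add on 4 = (100)₂. Start with Q = (4, 2) for the leading 1-bit.
double: tangent at (4, 2): λ = (3·4² + 3)/(2·2) ≡ 7/4. 4⁻¹ ≡ 3 (mod 11), so λ ≡ 7·3 ≡ 10.
  x = λ² - 4 - 4 = 100 - 8 ≡ 4; y = λ·(4 - 4) - 2 ≡ 9. → (4, 9)
double: tangent at (4, 9): λ = (3·4² + 3)/(2·9) ≡ 7/7. 7⁻¹ ≡ 8 (mod 11) since 7·8 = 56 ≡ 1, so λ ≡ 7·8 ≡ 1.
  x = λ² - 4 - 4 = 1 - 8 ≡ 4; y = λ·(4 - 4) - 9 ≡ 2. → (4, 2)

(4, 2)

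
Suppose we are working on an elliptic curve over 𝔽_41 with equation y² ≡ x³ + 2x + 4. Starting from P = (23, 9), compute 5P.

(31, 3)

Repeated addition: build up to 5P.
2P: tangent at (23, 9): λ = (3·23² + 2)/(2·9) ≡ 31/18. 18⁻¹ ≡ 16 (mod 41), so λ ≡ 31·16 ≡ 4.
  x = λ² - 23 - 23 = 16 - 46 ≡ 11; y = λ·(23 - 11) - 9 ≡ 39. → (11, 39)
3P: (11, 39) + (23, 9). λ = (9 - 39)/(23 - 11) ≡ 11/12 mod 41. 12⁻¹ ≡ 24 (mod 41), so λ ≡ 18.
  x = λ² - 11 - 23 = 324 - 34 ≡ 3; y = λ·(11 - 3) - 39 ≡ 23. → (3, 23)
4P: (3, 23) + (23, 9). λ = (9 - 23)/(23 - 3) ≡ 27/20 mod 41. 20⁻¹ ≡ 39 (mod 41), so λ ≡ 28.
  x = λ² - 3 - 23 = 784 - 26 ≡ 20; y = λ·(3 - 20) - 23 ≡ 34. → (20, 34)
5P: (20, 34) + (23, 9). λ = (9 - 34)/(23 - 20) ≡ 16/3 mod 41. 3⁻¹ ≡ 14 (mod 41) since 3·14 = 42 ≡ 1, so λ ≡ 19.
  x = λ² - 20 - 23 = 361 - 43 ≡ 31; y = λ·(20 - 31) - 34 ≡ 3. → (31, 3)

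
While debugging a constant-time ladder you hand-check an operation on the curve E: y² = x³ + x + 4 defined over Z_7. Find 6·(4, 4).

(4, 4)

Write G = (4, 4).
Double-and-add on 6 = (110)₂. Start with G = (4, 4) for the leading 1-bit.
double: tangent at (4, 4): λ = (3·4² + 1)/(2·4) ≡ 0/1. 1⁻¹ ≡ 1 (mod 7), so λ ≡ 0·1 ≡ 0.
  x = λ² - 4 - 4 = 0 - 8 ≡ 6; y = λ·(4 - 6) - 4 ≡ 3. → (6, 3)
add G: (6, 3) + (4, 4). λ = (4 - 3)/(4 - 6) ≡ 1/5 mod 7. 5⁻¹ ≡ 3 (mod 7), so λ ≡ 3.
  x = λ² - 6 - 4 = 9 - 10 ≡ 6; y = λ·(6 - 6) - 3 ≡ 4. → (6, 4)
double: tangent at (6, 4): λ = (3·6² + 1)/(2·4) ≡ 4/1. 1⁻¹ ≡ 1 (mod 7) since 1·1 = 1 ≡ 1, so λ ≡ 4·1 ≡ 4.
  x = λ² - 6 - 6 = 16 - 12 ≡ 4; y = λ·(6 - 4) - 4 ≡ 4. → (4, 4)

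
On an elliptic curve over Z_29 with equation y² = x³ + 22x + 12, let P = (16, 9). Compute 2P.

tangent at (16, 9): λ = (3·16² + 22)/(2·9) ≡ 7/18. 18⁻¹ ≡ 21 (mod 29) since 18·21 = 378 ≡ 1, so λ ≡ 7·21 ≡ 2.
  x = λ² - 16 - 16 = 4 - 32 ≡ 1; y = λ·(16 - 1) - 9 ≡ 21. → (1, 21)

(1, 21)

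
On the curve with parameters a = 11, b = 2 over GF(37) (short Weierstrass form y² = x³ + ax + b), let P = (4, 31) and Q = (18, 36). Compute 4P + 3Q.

(23, 29)

First 4P:
Repeated addition: build up to 4P.
2P: tangent at (4, 31): λ = (3·4² + 11)/(2·31) ≡ 22/25. 25⁻¹ ≡ 3 (mod 37), so λ ≡ 22·3 ≡ 29.
  x = λ² - 4 - 4 = 841 - 8 ≡ 19; y = λ·(4 - 19) - 31 ≡ 15. → (19, 15)
3P: (19, 15) + (4, 31). λ = (31 - 15)/(4 - 19) ≡ 16/22 mod 37. 22⁻¹ ≡ 32 (mod 37), so λ ≡ 31.
  x = λ² - 19 - 4 = 961 - 23 ≡ 13; y = λ·(19 - 13) - 15 ≡ 23. → (13, 23)
4P: (13, 23) + (4, 31). λ = (31 - 23)/(4 - 13) ≡ 8/28 mod 37. 28⁻¹ ≡ 4 (mod 37) since 28·4 = 112 ≡ 1, so λ ≡ 32.
  x = λ² - 13 - 4 = 1024 - 17 ≡ 8; y = λ·(13 - 8) - 23 ≡ 26. → (8, 26)
4P = (8, 26).
Next 3Q:
Repeated addition: build up to 3Q.
2Q: tangent at (18, 36): λ = (3·18² + 11)/(2·36) ≡ 21/35. 35⁻¹ ≡ 18 (mod 37) since 35·18 = 630 ≡ 1, so λ ≡ 21·18 ≡ 8.
  x = λ² - 18 - 18 = 64 - 36 ≡ 28; y = λ·(18 - 28) - 36 ≡ 32. → (28, 32)
3Q: (28, 32) + (18, 36). λ = (36 - 32)/(18 - 28) ≡ 4/27 mod 37. 27⁻¹ ≡ 11 (mod 37) since 27·11 = 297 ≡ 1, so λ ≡ 7.
  x = λ² - 28 - 18 = 49 - 46 ≡ 3; y = λ·(28 - 3) - 32 ≡ 32. → (3, 32)
3Q = (3, 32).
Finally 4P + 3Q:
(8, 26) + (3, 32). λ = (32 - 26)/(3 - 8) ≡ 6/32 mod 37. 32⁻¹ ≡ 22 (mod 37), so λ ≡ 21.
  x = λ² - 8 - 3 = 441 - 11 ≡ 23; y = λ·(8 - 23) - 26 ≡ 29. → (23, 29)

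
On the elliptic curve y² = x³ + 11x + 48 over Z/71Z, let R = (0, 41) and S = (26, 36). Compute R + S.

(0, 41) + (26, 36). λ = (36 - 41)/(26 - 0) ≡ 66/26 mod 71. 26⁻¹ ≡ 41 (mod 71) since 26·41 = 1066 ≡ 1, so λ ≡ 8.
  x = λ² - 0 - 26 = 64 - 26 ≡ 38; y = λ·(0 - 38) - 41 ≡ 10. → (38, 10)

(38, 10)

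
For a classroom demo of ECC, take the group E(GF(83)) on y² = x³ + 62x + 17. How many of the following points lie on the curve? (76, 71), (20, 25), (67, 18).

2

(76, 71): 71² ≡ 61, rhs ≡ 70 → off.
(20, 25): 25² ≡ 44, rhs ≡ 44 → on.
(67, 18): 18² ≡ 75, rhs ≡ 75 → on.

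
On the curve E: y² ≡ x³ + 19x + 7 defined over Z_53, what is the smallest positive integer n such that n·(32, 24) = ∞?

2P: tangent at (32, 24): λ = (3·32² + 19)/(2·24) ≡ 17/48. 48⁻¹ ≡ 21 (mod 53), so λ ≡ 17·21 ≡ 39.
  x = λ² - 32 - 32 = 1521 - 64 ≡ 26; y = λ·(32 - 26) - 24 ≡ 51. → (26, 51)
3P: (26, 51) + (32, 24). λ = (24 - 51)/(32 - 26) ≡ 26/6 mod 53. 6⁻¹ ≡ 9 (mod 53), so λ ≡ 22.
  x = λ² - 26 - 32 = 484 - 58 ≡ 2; y = λ·(26 - 2) - 51 ≡ 0. → (2, 0)
4P: (2, 0) + (32, 24). λ = (24 - 0)/(32 - 2) ≡ 24/30 mod 53. 30⁻¹ ≡ 23 (mod 53), so λ ≡ 22.
  x = λ² - 2 - 32 = 484 - 34 ≡ 26; y = λ·(2 - 26) - 0 ≡ 2. → (26, 2)
5P: (26, 2) + (32, 24). λ = (24 - 2)/(32 - 26) ≡ 22/6 mod 53. 6⁻¹ ≡ 9 (mod 53) since 6·9 = 54 ≡ 1, so λ ≡ 39.
  x = λ² - 26 - 32 = 1521 - 58 ≡ 32; y = λ·(26 - 32) - 2 ≡ 29. → (32, 29)
6P: (32, 29) + (32, 24): same x and y₁ ≡ -y₂, so the sum is ∞.
6P = ∞, so the order is 6.

6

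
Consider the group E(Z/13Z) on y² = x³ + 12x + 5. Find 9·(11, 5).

(11, 8)

Write Q = (11, 5).
Double-and-add on 9 = (1001)₂. Start with Q = (11, 5) for the leading 1-bit.
double: tangent at (11, 5): λ = (3·11² + 12)/(2·5) ≡ 11/10. 10⁻¹ ≡ 4 (mod 13), so λ ≡ 11·4 ≡ 5.
  x = λ² - 11 - 11 = 25 - 22 ≡ 3; y = λ·(11 - 3) - 5 ≡ 9. → (3, 9)
double: tangent at (3, 9): λ = (3·3² + 12)/(2·9) ≡ 0/5. 5⁻¹ ≡ 8 (mod 13), so λ ≡ 0·8 ≡ 0.
  x = λ² - 3 - 3 = 0 - 6 ≡ 7; y = λ·(3 - 7) - 9 ≡ 4. → (7, 4)
double: tangent at (7, 4): λ = (3·7² + 12)/(2·4) ≡ 3/8. 8⁻¹ ≡ 5 (mod 13), so λ ≡ 3·5 ≡ 2.
  x = λ² - 7 - 7 = 4 - 14 ≡ 3; y = λ·(7 - 3) - 4 ≡ 4. → (3, 4)
add Q: (3, 4) + (11, 5). λ = (5 - 4)/(11 - 3) ≡ 1/8 mod 13. 8⁻¹ ≡ 5 (mod 13), so λ ≡ 5.
  x = λ² - 3 - 11 = 25 - 14 ≡ 11; y = λ·(3 - 11) - 4 ≡ 8. → (11, 8)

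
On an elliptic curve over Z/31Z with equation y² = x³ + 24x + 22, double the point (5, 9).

(28, 4)

tangent at (5, 9): λ = (3·5² + 24)/(2·9) ≡ 6/18. 18⁻¹ ≡ 19 (mod 31) since 18·19 = 342 ≡ 1, so λ ≡ 6·19 ≡ 21.
  x = λ² - 5 - 5 = 441 - 10 ≡ 28; y = λ·(5 - 28) - 9 ≡ 4. → (28, 4)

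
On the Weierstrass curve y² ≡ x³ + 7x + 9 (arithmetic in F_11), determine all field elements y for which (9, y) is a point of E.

3, 8

x³ + 7x + 9 = 801 ≡ 9 (mod 11).
Square roots of 9 mod 11: 3 and 8 (since 3² = 9 ≡ 9).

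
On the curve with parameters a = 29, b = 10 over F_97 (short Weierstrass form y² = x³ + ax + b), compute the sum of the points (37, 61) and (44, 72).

(37, 61) + (44, 72). λ = (72 - 61)/(44 - 37) ≡ 11/7 mod 97. 7⁻¹ ≡ 14 (mod 97), so λ ≡ 57.
  x = λ² - 37 - 44 = 3249 - 81 ≡ 64; y = λ·(37 - 64) - 61 ≡ 49. → (64, 49)

(64, 49)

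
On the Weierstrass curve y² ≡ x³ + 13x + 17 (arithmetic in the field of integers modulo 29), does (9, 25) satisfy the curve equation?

y² = 25² ≡ 16; x³ + 13x + 17 = 863 ≡ 22 (mod 29). 16 ≠ 22.

no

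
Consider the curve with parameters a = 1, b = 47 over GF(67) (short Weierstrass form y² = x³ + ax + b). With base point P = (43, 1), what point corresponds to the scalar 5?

(24, 48)

Repeated addition: build up to 5P.
2P: tangent at (43, 1): λ = (3·43² + 1)/(2·1) ≡ 54/2. 2⁻¹ ≡ 34 (mod 67), so λ ≡ 54·34 ≡ 27.
  x = λ² - 43 - 43 = 729 - 86 ≡ 40; y = λ·(43 - 40) - 1 ≡ 13. → (40, 13)
3P: (40, 13) + (43, 1). λ = (1 - 13)/(43 - 40) ≡ 55/3 mod 67. 3⁻¹ ≡ 45 (mod 67) since 3·45 = 135 ≡ 1, so λ ≡ 63.
  x = λ² - 40 - 43 = 3969 - 83 ≡ 0; y = λ·(40 - 0) - 13 ≡ 28. → (0, 28)
4P: (0, 28) + (43, 1). λ = (1 - 28)/(43 - 0) ≡ 40/43 mod 67. 43⁻¹ ≡ 53 (mod 67), so λ ≡ 43.
  x = λ² - 0 - 43 = 1849 - 43 ≡ 64; y = λ·(0 - 64) - 28 ≡ 34. → (64, 34)
5P: (64, 34) + (43, 1). λ = (1 - 34)/(43 - 64) ≡ 34/46 mod 67. 46⁻¹ ≡ 51 (mod 67), so λ ≡ 59.
  x = λ² - 64 - 43 = 3481 - 107 ≡ 24; y = λ·(64 - 24) - 34 ≡ 48. → (24, 48)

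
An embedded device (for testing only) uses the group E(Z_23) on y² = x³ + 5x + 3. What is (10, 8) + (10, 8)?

(15, 16)

tangent at (10, 8): λ = (3·10² + 5)/(2·8) ≡ 6/16. 16⁻¹ ≡ 13 (mod 23), so λ ≡ 6·13 ≡ 9.
  x = λ² - 10 - 10 = 81 - 20 ≡ 15; y = λ·(10 - 15) - 8 ≡ 16. → (15, 16)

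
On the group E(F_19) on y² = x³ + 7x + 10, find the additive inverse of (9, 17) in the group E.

-(9, 17) = (9, -17 mod 19) = (9, 2).

(9, 2)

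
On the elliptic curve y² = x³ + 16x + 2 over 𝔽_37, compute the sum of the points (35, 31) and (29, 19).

(14, 11)

(35, 31) + (29, 19). λ = (19 - 31)/(29 - 35) ≡ 25/31 mod 37. 31⁻¹ ≡ 6 (mod 37), so λ ≡ 2.
  x = λ² - 35 - 29 = 4 - 64 ≡ 14; y = λ·(35 - 14) - 31 ≡ 11. → (14, 11)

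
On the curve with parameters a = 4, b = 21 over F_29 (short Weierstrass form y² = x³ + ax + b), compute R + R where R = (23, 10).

tangent at (23, 10): λ = (3·23² + 4)/(2·10) ≡ 25/20. 20⁻¹ ≡ 16 (mod 29), so λ ≡ 25·16 ≡ 23.
  x = λ² - 23 - 23 = 529 - 46 ≡ 19; y = λ·(23 - 19) - 10 ≡ 24. → (19, 24)

(19, 24)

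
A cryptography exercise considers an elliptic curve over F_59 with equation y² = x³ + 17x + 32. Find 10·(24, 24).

Write Q = (24, 24).
Double-and-add on 10 = (1010)₂. Start with Q = (24, 24) for the leading 1-bit.
double: tangent at (24, 24): λ = (3·24² + 17)/(2·24) ≡ 34/48. 48⁻¹ ≡ 16 (mod 59) since 48·16 = 768 ≡ 1, so λ ≡ 34·16 ≡ 13.
  x = λ² - 24 - 24 = 169 - 48 ≡ 3; y = λ·(24 - 3) - 24 ≡ 13. → (3, 13)
double: tangent at (3, 13): λ = (3·3² + 17)/(2·13) ≡ 44/26. 26⁻¹ ≡ 25 (mod 59) since 26·25 = 650 ≡ 1, so λ ≡ 44·25 ≡ 38.
  x = λ² - 3 - 3 = 1444 - 6 ≡ 22; y = λ·(3 - 22) - 13 ≡ 32. → (22, 32)
add Q: (22, 32) + (24, 24). λ = (24 - 32)/(24 - 22) ≡ 51/2 mod 59. 2⁻¹ ≡ 30 (mod 59), so λ ≡ 55.
  x = λ² - 22 - 24 = 3025 - 46 ≡ 29; y = λ·(22 - 29) - 32 ≡ 55. → (29, 55)
double: tangent at (29, 55): λ = (3·29² + 17)/(2·55) ≡ 3/51. 51⁻¹ ≡ 22 (mod 59) since 51·22 = 1122 ≡ 1, so λ ≡ 3·22 ≡ 7.
  x = λ² - 29 - 29 = 49 - 58 ≡ 50; y = λ·(29 - 50) - 55 ≡ 34. → (50, 34)

(50, 34)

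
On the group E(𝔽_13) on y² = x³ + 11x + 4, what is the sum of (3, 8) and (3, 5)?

The two points share x = 3 and their y-coordinates satisfy 8 + 5 ≡ 0 (mod 13), so they are inverses. Their sum is ∞.

O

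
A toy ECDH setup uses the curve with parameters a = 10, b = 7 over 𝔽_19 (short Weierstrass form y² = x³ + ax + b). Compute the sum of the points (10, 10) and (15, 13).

(10, 10) + (15, 13). λ = (13 - 10)/(15 - 10) ≡ 3/5 mod 19. 5⁻¹ ≡ 4 (mod 19) since 5·4 = 20 ≡ 1, so λ ≡ 12.
  x = λ² - 10 - 15 = 144 - 25 ≡ 5; y = λ·(10 - 5) - 10 ≡ 12. → (5, 12)

(5, 12)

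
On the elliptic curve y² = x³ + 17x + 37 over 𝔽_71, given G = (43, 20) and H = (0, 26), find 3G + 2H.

(66, 18)

First 3G:
Repeated addition: build up to 3G.
2G: tangent at (43, 20): λ = (3·43² + 17)/(2·20) ≡ 26/40. 40⁻¹ ≡ 16 (mod 71), so λ ≡ 26·16 ≡ 61.
  x = λ² - 43 - 43 = 3721 - 86 ≡ 14; y = λ·(43 - 14) - 20 ≡ 45. → (14, 45)
3G: (14, 45) + (43, 20). λ = (20 - 45)/(43 - 14) ≡ 46/29 mod 71. 29⁻¹ ≡ 49 (mod 71) since 29·49 = 1421 ≡ 1, so λ ≡ 53.
  x = λ² - 14 - 43 = 2809 - 57 ≡ 54; y = λ·(14 - 54) - 45 ≡ 36. → (54, 36)
3G = (54, 36).
Next 2H:
Repeated addition: build up to 2H.
2H: tangent at (0, 26): λ = (3·0² + 17)/(2·26) ≡ 17/52. 52⁻¹ ≡ 56 (mod 71), so λ ≡ 17·56 ≡ 29.
  x = λ² - 0 - 0 = 841 - 0 ≡ 60; y = λ·(0 - 60) - 26 ≡ 9. → (60, 9)
2H = (60, 9).
Finally 3G + 2H:
(54, 36) + (60, 9). λ = (9 - 36)/(60 - 54) ≡ 44/6 mod 71. 6⁻¹ ≡ 12 (mod 71), so λ ≡ 31.
  x = λ² - 54 - 60 = 961 - 114 ≡ 66; y = λ·(54 - 66) - 36 ≡ 18. → (66, 18)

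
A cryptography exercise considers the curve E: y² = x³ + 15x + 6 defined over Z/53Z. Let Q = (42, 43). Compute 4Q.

Repeated addition: build up to 4Q.
2Q: tangent at (42, 43): λ = (3·42² + 15)/(2·43) ≡ 7/33. 33⁻¹ ≡ 45 (mod 53), so λ ≡ 7·45 ≡ 50.
  x = λ² - 42 - 42 = 2500 - 84 ≡ 31; y = λ·(42 - 31) - 43 ≡ 30. → (31, 30)
3Q: (31, 30) + (42, 43). λ = (43 - 30)/(42 - 31) ≡ 13/11 mod 53. 11⁻¹ ≡ 29 (mod 53), so λ ≡ 6.
  x = λ² - 31 - 42 = 36 - 73 ≡ 16; y = λ·(31 - 16) - 30 ≡ 7. → (16, 7)
4Q: (16, 7) + (42, 43). λ = (43 - 7)/(42 - 16) ≡ 36/26 mod 53. 26⁻¹ ≡ 51 (mod 53), so λ ≡ 34.
  x = λ² - 16 - 42 = 1156 - 58 ≡ 38; y = λ·(16 - 38) - 7 ≡ 40. → (38, 40)

(38, 40)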